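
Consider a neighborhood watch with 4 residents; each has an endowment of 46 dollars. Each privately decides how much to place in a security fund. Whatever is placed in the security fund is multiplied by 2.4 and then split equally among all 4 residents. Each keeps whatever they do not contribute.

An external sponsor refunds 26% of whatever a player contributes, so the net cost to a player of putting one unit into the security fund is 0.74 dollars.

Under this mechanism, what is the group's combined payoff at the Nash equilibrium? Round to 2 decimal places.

Even with the mechanism, each unit contributed returns only (2.4/4) / 0.74 = 0.8108 per unit of net cost, so contributing nothing is still dominant.
At the Nash equilibrium no one contributes; group total payoff = 4 × 46 = 184.

184.00 dollars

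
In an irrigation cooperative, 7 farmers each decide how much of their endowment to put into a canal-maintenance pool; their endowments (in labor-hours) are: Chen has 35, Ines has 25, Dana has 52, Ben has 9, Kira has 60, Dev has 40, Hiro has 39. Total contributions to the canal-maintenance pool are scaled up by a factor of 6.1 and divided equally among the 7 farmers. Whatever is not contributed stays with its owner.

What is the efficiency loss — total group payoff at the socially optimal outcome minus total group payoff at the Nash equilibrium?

1326.00 labor-hours

The private return per contributed unit is 6.1/7 = 0.8714 < 1 for every player regardless of endowment, so the Nash equilibrium is zero contribution and the group total is Σ E_j = 35 + 25 + 52 + 9 + 60 + 40 + 39 = 260.
Each contributed unit returns 6.100 to the group, so the social optimum is full contribution by everyone: group total = 6.100 × 260 = 1586.00.
Efficiency loss = (6.100 − 1) × 260 = 1326.00.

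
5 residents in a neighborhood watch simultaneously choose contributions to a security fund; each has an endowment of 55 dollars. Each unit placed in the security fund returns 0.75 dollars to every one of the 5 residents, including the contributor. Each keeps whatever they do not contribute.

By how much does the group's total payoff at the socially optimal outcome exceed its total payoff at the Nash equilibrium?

756.25 dollars

The private return per contributed unit is 0.75 < 1, so contributing 0 is dominant for every player. At the Nash equilibrium everyone keeps their 55, and the group total is 5 × 55 = 275.
Each contributed unit returns 3.750 to the group as a whole (0.75 to each of 5 players), which exceeds 1, so the social optimum is full contribution: group total = 3.750 × 275 = 1031.25.
Efficiency loss = 1031.25 − 275 = 756.25.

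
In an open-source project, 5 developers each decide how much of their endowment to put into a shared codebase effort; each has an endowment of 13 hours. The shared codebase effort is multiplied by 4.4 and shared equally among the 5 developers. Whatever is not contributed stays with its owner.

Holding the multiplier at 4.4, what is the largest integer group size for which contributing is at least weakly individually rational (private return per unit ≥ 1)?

4

Private return per unit is 4.4/(group size), which is ≥ 1 whenever the group size is ≤ 4.4.
The largest such integer is 4.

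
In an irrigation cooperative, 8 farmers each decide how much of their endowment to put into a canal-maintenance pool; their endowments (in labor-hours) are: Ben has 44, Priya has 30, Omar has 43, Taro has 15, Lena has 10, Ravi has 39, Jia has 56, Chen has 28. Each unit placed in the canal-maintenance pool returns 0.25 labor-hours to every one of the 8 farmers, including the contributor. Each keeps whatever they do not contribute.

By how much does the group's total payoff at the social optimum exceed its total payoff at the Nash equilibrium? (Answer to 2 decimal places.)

265.00 labor-hours

The private return per contributed unit is 0.25 < 1 for everyone, so the Nash equilibrium is zero contribution and the group total is Σ E_j = 44 + 30 + 43 + 15 + 10 + 39 + 56 + 28 = 265.
Each contributed unit returns 2.000 to the group, so the social optimum is full contribution by everyone: group total = 2.000 × 265 = 530.00.
Efficiency loss = (2.000 − 1) × 265 = 265.00.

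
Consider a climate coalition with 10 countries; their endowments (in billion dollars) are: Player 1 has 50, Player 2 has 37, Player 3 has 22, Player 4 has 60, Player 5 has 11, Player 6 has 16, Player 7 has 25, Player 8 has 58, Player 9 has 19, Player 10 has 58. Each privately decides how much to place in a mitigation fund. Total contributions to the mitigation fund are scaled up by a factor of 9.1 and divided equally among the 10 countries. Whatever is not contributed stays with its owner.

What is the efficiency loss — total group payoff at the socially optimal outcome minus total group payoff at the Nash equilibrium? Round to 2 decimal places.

The private return per contributed unit is 9.1/10 = 0.9100 < 1 for every player regardless of endowment, so the Nash equilibrium is zero contribution and the group total is Σ E_j = 50 + 37 + 22 + 60 + 11 + 16 + 25 + 58 + 19 + 58 = 356.
Each contributed unit returns 9.100 to the group, so the social optimum is full contribution by everyone: group total = 9.100 × 356 = 3239.60.
Efficiency loss = (9.100 − 1) × 356 = 2883.60.

2883.60 billion dollars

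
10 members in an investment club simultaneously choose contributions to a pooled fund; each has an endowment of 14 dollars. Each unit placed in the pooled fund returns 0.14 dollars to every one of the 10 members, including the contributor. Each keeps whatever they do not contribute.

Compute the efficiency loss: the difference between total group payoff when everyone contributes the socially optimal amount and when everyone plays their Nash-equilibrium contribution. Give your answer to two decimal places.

The private return per contributed unit is 0.14 < 1, so contributing 0 is dominant for every player. At the Nash equilibrium everyone keeps their 14, and the group total is 10 × 14 = 140.
Each contributed unit returns 1.400 to the group as a whole (0.14 to each of 10 players), which exceeds 1, so the social optimum is full contribution: group total = 1.400 × 140 = 196.00.
Efficiency loss = 196.00 − 140 = 56.00.

56.00 dollars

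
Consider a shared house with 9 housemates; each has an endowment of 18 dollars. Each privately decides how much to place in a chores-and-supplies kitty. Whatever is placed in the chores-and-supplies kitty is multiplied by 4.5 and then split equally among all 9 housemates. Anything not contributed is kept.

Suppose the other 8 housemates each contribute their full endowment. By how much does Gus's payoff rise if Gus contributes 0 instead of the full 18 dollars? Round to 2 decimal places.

9.00 dollars

Switching from a contribution of 18 to 0 lets Gus keep an extra 18 dollars, but lowers the chores-and-supplies kitty by 18, which costs Gus their own share of that drop: 4.5/9 × 18 = 9.00.
Net gain = 18 − 9.00 = 9.00. The private return per contributed unit (0.5000) is below 1, so free-riding is indeed the best response regardless of what the others do.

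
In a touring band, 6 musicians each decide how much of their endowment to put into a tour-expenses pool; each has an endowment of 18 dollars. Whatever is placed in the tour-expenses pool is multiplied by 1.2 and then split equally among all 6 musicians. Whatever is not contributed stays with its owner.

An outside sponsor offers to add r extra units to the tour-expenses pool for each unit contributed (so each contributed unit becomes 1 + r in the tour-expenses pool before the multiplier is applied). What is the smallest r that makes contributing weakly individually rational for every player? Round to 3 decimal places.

4.000

With matching at rate r, one contributed unit becomes (1 + r) in the tour-expenses pool and returns 1.2 × (1 + r) / 6 to the contributor.
Setting this equal to 1: 1 + r = 6/1.2 = 5.0000.
So the minimum matching rate is r = 5.0000 − 1 = 4.000.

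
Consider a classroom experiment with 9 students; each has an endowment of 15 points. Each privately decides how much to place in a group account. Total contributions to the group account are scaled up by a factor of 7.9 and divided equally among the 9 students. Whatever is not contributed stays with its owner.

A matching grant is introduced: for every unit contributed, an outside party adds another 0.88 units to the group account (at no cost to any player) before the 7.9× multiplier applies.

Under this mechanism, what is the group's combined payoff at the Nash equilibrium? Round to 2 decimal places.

The effective private return per unit is now 7.9 × 1.88 / 9 = 1.6502 > 1, so every player's dominant strategy flips to full contribution.
At the Nash equilibrium everyone contributes 15. Group total payoff = 7.9 × 1.88 × 135 = 2005.02.

2005.02 points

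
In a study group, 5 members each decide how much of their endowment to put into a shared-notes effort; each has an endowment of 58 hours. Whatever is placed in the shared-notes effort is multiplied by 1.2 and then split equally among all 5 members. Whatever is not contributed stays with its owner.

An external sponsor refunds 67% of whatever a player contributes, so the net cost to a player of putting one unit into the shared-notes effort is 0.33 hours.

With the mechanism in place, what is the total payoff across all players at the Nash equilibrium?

290.00 hours

Even with the mechanism, each unit contributed returns only (1.2/5) / 0.33 = 0.7273 per unit of net cost, so contributing nothing is still dominant.
Everyone keeps their endowment and the group total is 5 × 58 = 290.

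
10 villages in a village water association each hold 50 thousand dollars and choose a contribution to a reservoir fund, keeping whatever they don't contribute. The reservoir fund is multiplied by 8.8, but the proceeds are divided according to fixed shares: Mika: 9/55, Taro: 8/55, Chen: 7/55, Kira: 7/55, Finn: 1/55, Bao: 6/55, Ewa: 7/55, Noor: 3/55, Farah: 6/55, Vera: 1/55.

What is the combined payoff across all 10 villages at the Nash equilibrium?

2450.00 thousand dollars

Each unit j contributes comes back to j as 8.8 × (j's share), so j prefers to contribute only if that share exceeds 1/8.8 = 0.1136; otherwise keeping the unit dominates.
The shares above 0.1136 belong to Mika, Taro, Chen, Kira and Ewa, contributing 50 each; the remaining 5 contribute 0. Total contributed: 250.
The reservoir fund pays out 8.8 × 250 = 2200.00 in total (split across the unequal shares, but the aggregate is all that matters for the group sum).
The 5 free-riders keep 50 each, adding 250. Group total = 250 + 2200.00 = 2450.00.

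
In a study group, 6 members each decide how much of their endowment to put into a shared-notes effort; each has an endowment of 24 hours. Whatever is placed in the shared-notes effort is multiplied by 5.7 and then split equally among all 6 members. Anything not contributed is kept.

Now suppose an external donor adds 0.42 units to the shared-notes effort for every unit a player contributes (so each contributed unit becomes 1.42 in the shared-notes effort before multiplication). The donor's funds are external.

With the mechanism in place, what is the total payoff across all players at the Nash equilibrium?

The effective private return per unit is now 5.7 × 1.42 / 6 = 1.3490 > 1, so every player's dominant strategy flips to full contribution.
So the Nash equilibrium is full contribution by all 6; the group earns 5.7 × 1.42 × 144 = 1165.54.

1165.54 hours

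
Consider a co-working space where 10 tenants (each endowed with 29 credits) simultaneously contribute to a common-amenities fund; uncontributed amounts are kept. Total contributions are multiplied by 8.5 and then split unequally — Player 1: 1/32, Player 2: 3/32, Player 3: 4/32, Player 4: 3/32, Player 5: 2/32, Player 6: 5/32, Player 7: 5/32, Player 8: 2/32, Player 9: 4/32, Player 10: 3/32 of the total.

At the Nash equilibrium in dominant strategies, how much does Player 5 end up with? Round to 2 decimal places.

For player j, contributing a unit is worthwhile iff 8.5 × (j's share) ≥ 1, i.e. iff j's share is at least 0.1176.
Player 3, Player 6, Player 7 and Player 9 clear that bar, contributing 29 each; the remaining 6 contribute 0. Total contributed: 116.
Player 5 keeps 29 and receives 8.5 × 116 × 2/32 = 61.63 from the common-amenities fund, for a payoff of 90.63.

90.63 credits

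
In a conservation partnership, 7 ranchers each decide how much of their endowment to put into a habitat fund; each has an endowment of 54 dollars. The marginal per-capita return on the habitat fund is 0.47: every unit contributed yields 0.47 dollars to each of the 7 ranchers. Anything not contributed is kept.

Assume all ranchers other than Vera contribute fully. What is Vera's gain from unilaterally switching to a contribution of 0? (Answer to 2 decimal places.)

28.62 dollars

Switching from a contribution of 54 to 0 lets Vera keep an extra 54 dollars, but lowers the habitat fund by 54, which costs Vera their own share of that drop: 0.47 × 54 = 25.38.
Net gain = 54 − 25.38 = 28.62. The private return per contributed unit (0.47) is below 1, so free-riding is indeed the best response regardless of what the others do.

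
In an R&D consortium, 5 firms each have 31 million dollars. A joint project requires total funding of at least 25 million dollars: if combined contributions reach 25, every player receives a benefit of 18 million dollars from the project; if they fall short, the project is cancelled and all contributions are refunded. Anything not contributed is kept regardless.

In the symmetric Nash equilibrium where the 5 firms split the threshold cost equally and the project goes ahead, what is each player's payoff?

Equal share of the threshold: 25/5 = 5.
At this profile no one gains by cutting their contribution: any cut drops the total below 25, the project is cancelled, contributions are refunded, and the deviator ends with 31, which is less than 31 − 5 + 18 = 44. Contributing more than 5 just wastes the excess. So contributing exactly 5 is a best response.
Each player's payoff: 31 − 5 + 18 = 44.

44 million dollars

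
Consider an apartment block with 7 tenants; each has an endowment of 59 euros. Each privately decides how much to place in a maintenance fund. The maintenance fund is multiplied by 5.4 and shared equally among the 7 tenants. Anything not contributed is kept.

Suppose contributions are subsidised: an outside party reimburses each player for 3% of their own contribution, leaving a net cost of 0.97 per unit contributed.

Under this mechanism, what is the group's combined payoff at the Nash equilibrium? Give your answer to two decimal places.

With the mechanism, a contributed unit returns (5.4/7) / 0.97 = 0.7953 per unit of net cost — still below 1 — so contributing 0 remains dominant for every player.
Everyone keeps their endowment and the group total is 7 × 59 = 413.

413.00 euros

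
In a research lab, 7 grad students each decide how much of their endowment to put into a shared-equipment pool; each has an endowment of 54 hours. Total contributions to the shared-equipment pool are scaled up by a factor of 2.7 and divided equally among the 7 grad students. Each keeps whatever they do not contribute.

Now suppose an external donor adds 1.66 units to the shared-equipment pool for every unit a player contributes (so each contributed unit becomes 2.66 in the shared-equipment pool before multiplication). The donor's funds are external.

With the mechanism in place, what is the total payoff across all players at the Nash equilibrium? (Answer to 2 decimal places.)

2714.80 hours

Under the mechanism each unit contributed yields 2.7 × 2.66 / 7 = 1.0260 back to its contributor per unit of net cost, which exceeds 1, making full contribution the dominant choice for everyone.
At the Nash equilibrium everyone contributes 54. Group total payoff = 2.7 × 2.66 × 378 = 2714.80.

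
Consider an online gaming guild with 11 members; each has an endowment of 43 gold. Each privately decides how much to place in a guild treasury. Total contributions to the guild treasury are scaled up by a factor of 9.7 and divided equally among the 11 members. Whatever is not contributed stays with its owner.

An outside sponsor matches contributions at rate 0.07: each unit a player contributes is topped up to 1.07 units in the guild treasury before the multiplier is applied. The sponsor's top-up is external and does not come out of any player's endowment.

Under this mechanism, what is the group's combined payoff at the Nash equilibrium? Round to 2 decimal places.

With the mechanism, a contributed unit returns 9.7 × 1.07 / 11 = 0.9435 per unit of net cost — still below 1 — so contributing 0 remains dominant for every player.
Everyone keeps their endowment and the group total is 11 × 43 = 473.

473.00 gold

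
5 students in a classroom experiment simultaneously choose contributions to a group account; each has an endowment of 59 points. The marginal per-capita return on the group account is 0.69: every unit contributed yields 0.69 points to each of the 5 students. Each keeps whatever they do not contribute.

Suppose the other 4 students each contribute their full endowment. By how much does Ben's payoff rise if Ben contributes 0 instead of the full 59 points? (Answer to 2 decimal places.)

18.29 points

Switching from a contribution of 59 to 0 lets Ben keep an extra 59 points, but lowers the group account by 59, which costs Ben their own share of that drop: 0.69 × 59 = 40.71.
Net gain = 59 − 40.71 = 18.29. The private return per contributed unit (0.69) is below 1, so free-riding is indeed the best response regardless of what the others do.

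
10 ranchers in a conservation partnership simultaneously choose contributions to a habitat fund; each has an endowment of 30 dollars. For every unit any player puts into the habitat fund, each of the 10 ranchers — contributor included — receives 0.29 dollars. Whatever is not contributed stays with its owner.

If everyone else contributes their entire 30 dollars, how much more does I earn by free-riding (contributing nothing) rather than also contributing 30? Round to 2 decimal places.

Switching from a contribution of 30 to 0 lets I keep an extra 30 dollars, but lowers the habitat fund by 30, which costs I their own share of that drop: 0.29 × 30 = 8.70.
Net gain = 30 − 8.70 = 21.30. The private return per contributed unit (0.29) is below 1, so free-riding is indeed the best response regardless of what the others do.

21.30 dollars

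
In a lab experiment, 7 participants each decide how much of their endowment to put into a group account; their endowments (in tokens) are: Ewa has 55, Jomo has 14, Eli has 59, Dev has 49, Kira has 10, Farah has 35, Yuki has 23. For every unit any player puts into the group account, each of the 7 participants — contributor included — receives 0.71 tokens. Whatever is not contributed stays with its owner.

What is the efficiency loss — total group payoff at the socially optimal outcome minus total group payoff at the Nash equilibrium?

The private return per contributed unit is 0.71 < 1 for everyone, so the Nash equilibrium is zero contribution and the group total is Σ E_j = 55 + 14 + 59 + 49 + 10 + 35 + 23 = 245.
Each contributed unit returns 4.970 to the group, so the social optimum is full contribution by everyone: group total = 4.970 × 245 = 1217.65.
Efficiency loss = (4.970 − 1) × 245 = 972.65.

972.65 tokens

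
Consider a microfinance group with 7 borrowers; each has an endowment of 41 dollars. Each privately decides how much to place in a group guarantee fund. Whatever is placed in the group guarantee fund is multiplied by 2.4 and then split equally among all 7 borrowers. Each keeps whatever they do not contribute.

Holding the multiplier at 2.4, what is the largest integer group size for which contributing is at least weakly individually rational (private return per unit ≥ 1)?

2

Private return per unit is 2.4/(group size), which is ≥ 1 whenever the group size is ≤ 2.4.
The largest such integer is 2.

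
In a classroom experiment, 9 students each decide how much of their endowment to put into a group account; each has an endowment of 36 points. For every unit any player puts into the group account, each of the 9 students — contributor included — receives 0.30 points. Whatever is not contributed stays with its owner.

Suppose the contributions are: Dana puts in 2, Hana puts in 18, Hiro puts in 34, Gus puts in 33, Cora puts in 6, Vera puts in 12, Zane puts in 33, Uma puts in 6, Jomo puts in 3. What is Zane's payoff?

47.10 points

Total contributed: 2 + 18 + 34 + 33 + 6 + 12 + 33 + 6 + 3 = 147.
Each receives 0.30 × 147 = 44.10 from the group account.
Zane keeps 36 − 33 = 3, so Zane's payoff is 3 + 44.10 = 47.10.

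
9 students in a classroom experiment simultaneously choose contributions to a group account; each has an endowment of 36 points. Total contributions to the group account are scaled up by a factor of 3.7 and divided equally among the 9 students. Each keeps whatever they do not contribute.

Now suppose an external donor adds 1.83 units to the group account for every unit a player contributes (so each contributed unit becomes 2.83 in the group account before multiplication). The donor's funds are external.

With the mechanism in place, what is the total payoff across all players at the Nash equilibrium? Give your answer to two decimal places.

The effective private return per unit is now 3.7 × 2.83 / 9 = 1.1634 > 1, so every player's dominant strategy flips to full contribution.
At the Nash equilibrium everyone contributes 36. Group total payoff = 3.7 × 2.83 × 324 = 3392.60.

3392.60 points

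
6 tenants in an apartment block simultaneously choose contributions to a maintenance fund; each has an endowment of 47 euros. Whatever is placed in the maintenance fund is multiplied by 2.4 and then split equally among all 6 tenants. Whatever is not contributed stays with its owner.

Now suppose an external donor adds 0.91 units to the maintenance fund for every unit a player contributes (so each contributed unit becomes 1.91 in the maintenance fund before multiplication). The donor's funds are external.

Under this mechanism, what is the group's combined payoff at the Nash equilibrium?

With the mechanism, a contributed unit returns 2.4 × 1.91 / 6 = 0.7640 per unit of net cost — still below 1 — so contributing 0 remains dominant for every player.
Everyone keeps their endowment and the group total is 6 × 47 = 282.

282.00 euros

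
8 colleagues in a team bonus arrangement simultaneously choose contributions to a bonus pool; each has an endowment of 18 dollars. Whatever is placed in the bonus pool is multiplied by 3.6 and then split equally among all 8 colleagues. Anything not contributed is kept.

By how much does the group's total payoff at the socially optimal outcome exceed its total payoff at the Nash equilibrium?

Each contributed unit returns 3.6/8 = 0.4500 to its contributor — below 1 — so contributing 0 is dominant for every player. At the Nash equilibrium everyone keeps their 18, and the group total is 8 × 18 = 144.
Each contributed unit returns 3.600 to the group as a whole (0.4500 to each of 8 players), which exceeds 1, so the social optimum is full contribution: group total = 3.600 × 144 = 518.40.
Efficiency loss = 518.40 − 144 = 374.40.

374.40 dollars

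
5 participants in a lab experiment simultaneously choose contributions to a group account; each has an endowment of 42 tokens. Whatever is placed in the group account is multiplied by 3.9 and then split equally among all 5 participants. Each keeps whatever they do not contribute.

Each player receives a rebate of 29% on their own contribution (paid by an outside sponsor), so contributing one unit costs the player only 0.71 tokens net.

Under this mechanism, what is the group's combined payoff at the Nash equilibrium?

879.90 tokens

Under the mechanism each unit contributed yields (3.9/5) / 0.71 = 1.0986 back to its contributor per unit of net cost, which exceeds 1, making full contribution the dominant choice for everyone.
At the Nash equilibrium everyone contributes 42. Group total payoff = 5 × (42 × 0.29 + 3.9 × 42) = 879.90.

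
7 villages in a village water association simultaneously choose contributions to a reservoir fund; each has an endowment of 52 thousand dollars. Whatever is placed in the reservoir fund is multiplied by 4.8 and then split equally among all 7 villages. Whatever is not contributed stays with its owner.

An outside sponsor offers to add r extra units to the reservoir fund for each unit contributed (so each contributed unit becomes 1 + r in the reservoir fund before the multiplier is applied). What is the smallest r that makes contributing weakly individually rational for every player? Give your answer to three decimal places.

With matching at rate r, one contributed unit becomes (1 + r) in the reservoir fund and returns 4.8 × (1 + r) / 7 to the contributor.
Setting this equal to 1: 1 + r = 7/4.8 = 1.4583.
So the minimum matching rate is r = 1.4583 − 1 = 0.458.

0.458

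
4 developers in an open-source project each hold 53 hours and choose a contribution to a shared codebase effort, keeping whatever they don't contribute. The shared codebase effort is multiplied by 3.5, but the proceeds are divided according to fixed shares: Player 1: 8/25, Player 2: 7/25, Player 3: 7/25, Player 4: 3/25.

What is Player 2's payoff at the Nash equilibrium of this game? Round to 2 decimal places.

104.94 hours

For player j, contributing a unit is worthwhile iff 3.5 × (j's share) ≥ 1, i.e. iff j's share is at least 0.2857.
Player 1 alone (share 8/25) is above the threshold, contributing 53; the remaining 3 contribute 0. Total contributed: 53.
Player 2 keeps 53 and receives 3.5 × 53 × 7/25 = 51.94 from the shared codebase effort, for a payoff of 104.94.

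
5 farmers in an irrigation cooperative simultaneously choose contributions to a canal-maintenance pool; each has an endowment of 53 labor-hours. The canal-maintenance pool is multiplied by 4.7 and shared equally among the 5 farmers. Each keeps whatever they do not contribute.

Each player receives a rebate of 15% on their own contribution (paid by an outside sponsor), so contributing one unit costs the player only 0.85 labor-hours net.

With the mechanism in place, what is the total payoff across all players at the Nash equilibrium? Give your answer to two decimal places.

With the mechanism, a contributed unit returns (4.7/5) / 0.85 = 1.1059 per unit of net cost to the contributor — now above 1 — so contributing fully is weakly dominant for every player.
At the Nash equilibrium everyone contributes 53. Group total payoff = 5 × (53 × 0.15 + 4.7 × 53) = 1285.25.

1285.25 labor-hours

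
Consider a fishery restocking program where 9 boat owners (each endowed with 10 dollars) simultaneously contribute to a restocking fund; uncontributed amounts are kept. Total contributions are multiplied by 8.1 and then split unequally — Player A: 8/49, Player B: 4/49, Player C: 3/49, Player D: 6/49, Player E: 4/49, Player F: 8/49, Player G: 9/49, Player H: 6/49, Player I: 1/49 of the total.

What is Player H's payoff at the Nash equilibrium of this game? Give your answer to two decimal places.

39.76 dollars

For player j, contributing a unit is worthwhile iff 8.1 × (j's share) ≥ 1, i.e. iff j's share is at least 0.1235.
Player A, Player F and Player G are above the threshold, contributing 10 each; the remaining 6 contribute 0. Total contributed: 30.
Player H keeps 10 and receives 8.1 × 30 × 6/49 = 29.76 from the restocking fund, for a payoff of 39.76.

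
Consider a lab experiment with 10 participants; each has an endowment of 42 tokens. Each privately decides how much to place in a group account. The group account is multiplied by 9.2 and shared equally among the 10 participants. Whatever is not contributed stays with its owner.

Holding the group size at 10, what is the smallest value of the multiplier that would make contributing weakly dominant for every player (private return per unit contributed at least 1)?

10

A contributed unit returns (multiplier)/10 to its contributor.
This reaches 1 exactly when the multiplier is 10.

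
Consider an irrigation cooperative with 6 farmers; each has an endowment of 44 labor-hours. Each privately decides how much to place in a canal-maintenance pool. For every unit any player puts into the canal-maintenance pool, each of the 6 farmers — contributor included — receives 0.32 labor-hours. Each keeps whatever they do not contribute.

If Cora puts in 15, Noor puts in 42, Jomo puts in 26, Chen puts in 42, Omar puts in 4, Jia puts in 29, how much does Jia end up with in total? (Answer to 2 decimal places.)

65.56 labor-hours

Total contributed: 15 + 42 + 26 + 42 + 4 + 29 = 158.
Each receives 0.32 × 158 = 50.56 from the canal-maintenance pool.
Jia keeps 44 − 29 = 15, so Jia's payoff is 15 + 50.56 = 65.56.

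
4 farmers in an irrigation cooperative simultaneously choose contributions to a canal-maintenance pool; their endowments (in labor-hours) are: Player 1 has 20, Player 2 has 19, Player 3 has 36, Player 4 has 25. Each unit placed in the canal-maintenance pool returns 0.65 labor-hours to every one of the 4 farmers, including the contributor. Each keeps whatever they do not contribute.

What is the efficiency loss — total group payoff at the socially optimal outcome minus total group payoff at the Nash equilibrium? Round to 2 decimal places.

160.00 labor-hours

The private return per contributed unit is 0.65 < 1 for everyone, so the Nash equilibrium is zero contribution and the group total is Σ E_j = 20 + 19 + 36 + 25 = 100.
Each contributed unit returns 2.600 to the group, so the social optimum is full contribution by everyone: group total = 2.600 × 100 = 260.00.
Efficiency loss = (2.600 − 1) × 100 = 160.00.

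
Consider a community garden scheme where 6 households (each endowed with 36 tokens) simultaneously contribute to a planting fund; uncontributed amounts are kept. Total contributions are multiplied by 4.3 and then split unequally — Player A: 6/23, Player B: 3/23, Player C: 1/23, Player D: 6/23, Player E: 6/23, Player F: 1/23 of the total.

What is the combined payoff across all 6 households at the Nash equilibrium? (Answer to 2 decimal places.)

572.40 tokens

For player j, contributing a unit is worthwhile iff 4.3 × (j's share) ≥ 1, i.e. iff j's share is at least 0.2326.
Player A, Player D and Player E clear that bar, contributing 36 each; the remaining 3 contribute 0. Total contributed: 108.
The planting fund pays out 4.3 × 108 = 464.40 in total (split across the unequal shares, but the aggregate is all that matters for the group sum).
The 3 free-riders keep 36 each, adding 108. Group total = 108 + 464.40 = 572.40.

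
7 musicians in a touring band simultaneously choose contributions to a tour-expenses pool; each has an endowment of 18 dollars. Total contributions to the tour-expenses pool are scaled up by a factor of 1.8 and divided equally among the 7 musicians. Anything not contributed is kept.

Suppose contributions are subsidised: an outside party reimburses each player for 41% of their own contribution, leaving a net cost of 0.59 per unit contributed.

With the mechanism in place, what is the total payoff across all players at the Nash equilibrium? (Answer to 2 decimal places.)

126.00 dollars

The effective private return is (1.8/7) / 0.59 = 0.4358, which is still under 1, so the mechanism doesn't change anyone's dominant strategy: zero contribution.
At the Nash equilibrium no one contributes; group total payoff = 7 × 18 = 126.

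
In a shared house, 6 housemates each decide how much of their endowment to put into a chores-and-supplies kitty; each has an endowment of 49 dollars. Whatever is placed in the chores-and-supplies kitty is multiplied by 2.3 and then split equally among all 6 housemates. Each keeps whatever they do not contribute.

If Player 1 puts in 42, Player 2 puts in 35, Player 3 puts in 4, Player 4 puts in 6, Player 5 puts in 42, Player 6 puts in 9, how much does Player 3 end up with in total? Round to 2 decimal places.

97.90 dollars

Total contributed: 42 + 35 + 4 + 6 + 42 + 9 = 138.
Each receives 2.3 × 138 / 6 = 52.90 from the chores-and-supplies kitty.
Player 3 keeps 49 − 4 = 45, so Player 3's payoff is 45 + 52.90 = 97.90.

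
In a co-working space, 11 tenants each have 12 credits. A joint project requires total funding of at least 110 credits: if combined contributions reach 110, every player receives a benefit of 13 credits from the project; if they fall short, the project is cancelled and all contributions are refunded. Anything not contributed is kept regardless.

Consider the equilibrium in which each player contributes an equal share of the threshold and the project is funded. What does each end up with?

Equal share of the threshold: 110/11 = 10.
At this profile no one gains by cutting their contribution: any cut drops the total below 110, the project is cancelled, contributions are refunded, and the deviator ends with 12, which is less than 12 − 10 + 13 = 15. Contributing more than 10 just wastes the excess. So contributing exactly 10 is a best response.
Each player's payoff: 12 − 10 + 13 = 15.

15 credits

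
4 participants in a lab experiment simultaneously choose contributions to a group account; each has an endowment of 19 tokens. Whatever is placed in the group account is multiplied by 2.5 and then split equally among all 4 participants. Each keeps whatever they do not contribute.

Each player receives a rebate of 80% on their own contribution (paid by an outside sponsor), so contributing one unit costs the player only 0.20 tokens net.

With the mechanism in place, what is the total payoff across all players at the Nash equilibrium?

The effective private return per unit is now (2.5/4) / 0.20 = 3.1250 > 1, so every player's dominant strategy flips to full contribution.
At the Nash equilibrium everyone contributes 19. Group total payoff = 4 × (19 × 0.80 + 2.5 × 19) = 250.80.

250.80 tokens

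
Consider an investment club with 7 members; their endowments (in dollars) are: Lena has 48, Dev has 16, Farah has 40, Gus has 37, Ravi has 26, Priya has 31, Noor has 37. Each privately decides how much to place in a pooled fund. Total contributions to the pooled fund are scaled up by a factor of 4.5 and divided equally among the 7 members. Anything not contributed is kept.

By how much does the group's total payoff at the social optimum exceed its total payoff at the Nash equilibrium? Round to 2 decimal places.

822.50 dollars

The private return per contributed unit is 4.5/7 = 0.6429 < 1 for every player regardless of endowment, so the Nash equilibrium is zero contribution and the group total is Σ E_j = 48 + 16 + 40 + 37 + 26 + 31 + 37 = 235.
Each contributed unit returns 4.500 to the group, so the social optimum is full contribution by everyone: group total = 4.500 × 235 = 1057.50.
Efficiency loss = (4.500 − 1) × 235 = 822.50.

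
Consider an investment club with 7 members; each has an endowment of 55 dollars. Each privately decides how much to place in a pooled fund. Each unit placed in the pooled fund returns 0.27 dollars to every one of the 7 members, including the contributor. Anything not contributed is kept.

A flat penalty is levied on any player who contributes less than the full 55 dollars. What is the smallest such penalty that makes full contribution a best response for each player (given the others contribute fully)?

40.15 dollars

Given the others contribute fully, the best deviation is to contribute 0 (any partial contribution still incurs the fine and gives up units whose private return 0.27 is below 1).
Deviating from 55 to 0 saves 55 dollars but forfeits the deviator's share of the drop in the pooled fund: 0.27 × 55 = 14.85.
So the deviation gain is 55 − 14.85 = 40.15, and the fine must be at least 40.15 dollars to wipe it out.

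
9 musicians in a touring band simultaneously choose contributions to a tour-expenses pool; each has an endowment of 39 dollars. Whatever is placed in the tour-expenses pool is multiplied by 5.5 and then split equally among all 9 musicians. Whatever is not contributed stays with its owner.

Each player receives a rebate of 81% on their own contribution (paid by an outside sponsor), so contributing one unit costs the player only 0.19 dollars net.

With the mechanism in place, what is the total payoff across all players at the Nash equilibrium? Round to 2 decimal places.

2214.81 dollars

The effective private return per unit is now (5.5/9) / 0.19 = 3.2164 > 1, so every player's dominant strategy flips to full contribution.
So the Nash equilibrium is full contribution by all 9; the group earns 9 × (39 × 0.81 + 5.5 × 39) = 2214.81.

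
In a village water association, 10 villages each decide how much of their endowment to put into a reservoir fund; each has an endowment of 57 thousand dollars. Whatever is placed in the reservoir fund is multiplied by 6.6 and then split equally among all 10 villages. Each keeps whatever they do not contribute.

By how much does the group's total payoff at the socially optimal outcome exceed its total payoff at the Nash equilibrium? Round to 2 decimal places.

Each contributed unit returns 6.6/10 = 0.6600 to its contributor — below 1 — so contributing 0 is dominant for every player. At the Nash equilibrium everyone keeps their 57, and the group total is 10 × 57 = 570.
Each contributed unit returns 6.600 to the group as a whole (0.6600 to each of 10 players), which exceeds 1, so the social optimum is full contribution: group total = 6.600 × 570 = 3762.00.
Efficiency loss = 3762.00 − 570 = 3192.00.

3192.00 thousand dollars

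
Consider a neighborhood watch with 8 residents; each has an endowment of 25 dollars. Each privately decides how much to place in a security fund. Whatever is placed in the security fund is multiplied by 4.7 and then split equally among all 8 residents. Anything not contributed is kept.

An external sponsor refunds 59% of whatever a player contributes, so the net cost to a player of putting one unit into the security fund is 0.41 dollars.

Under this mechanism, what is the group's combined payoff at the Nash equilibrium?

1058.00 dollars

The effective private return per unit is now (4.7/8) / 0.41 = 1.4329 > 1, so every player's dominant strategy flips to full contribution.
At the Nash equilibrium everyone contributes 25. Group total payoff = 8 × (25 × 0.59 + 4.7 × 25) = 1058.00.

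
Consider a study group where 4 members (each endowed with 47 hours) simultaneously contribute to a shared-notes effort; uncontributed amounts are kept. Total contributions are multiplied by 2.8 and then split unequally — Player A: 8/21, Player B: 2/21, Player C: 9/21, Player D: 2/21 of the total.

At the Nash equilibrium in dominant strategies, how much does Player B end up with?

For player j, contributing a unit is worthwhile iff 2.8 × (j's share) ≥ 1, i.e. iff j's share is at least 0.3571.
Player A and Player C clear that bar, contributing 47 each; the remaining 2 contribute 0. Total contributed: 94.
Player B keeps 47 and receives 2.8 × 94 × 2/21 = 25.07 from the shared-notes effort, for a payoff of 72.07.

72.07 hours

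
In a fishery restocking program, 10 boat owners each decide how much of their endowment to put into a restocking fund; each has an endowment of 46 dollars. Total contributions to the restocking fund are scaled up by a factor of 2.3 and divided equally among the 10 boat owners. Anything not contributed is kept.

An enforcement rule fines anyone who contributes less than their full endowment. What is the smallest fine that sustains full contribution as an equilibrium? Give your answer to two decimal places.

35.42 dollars

Given the others contribute fully, the best deviation is to contribute 0 (any partial contribution still incurs the fine and gives up units whose private return 0.2300 is below 1).
Deviating from 46 to 0 saves 46 dollars but forfeits the deviator's share of the drop in the restocking fund: 2.3/10 × 46 = 10.58.
So the deviation gain is 46 − 10.58 = 35.42, and the fine must be at least 35.42 dollars to wipe it out.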